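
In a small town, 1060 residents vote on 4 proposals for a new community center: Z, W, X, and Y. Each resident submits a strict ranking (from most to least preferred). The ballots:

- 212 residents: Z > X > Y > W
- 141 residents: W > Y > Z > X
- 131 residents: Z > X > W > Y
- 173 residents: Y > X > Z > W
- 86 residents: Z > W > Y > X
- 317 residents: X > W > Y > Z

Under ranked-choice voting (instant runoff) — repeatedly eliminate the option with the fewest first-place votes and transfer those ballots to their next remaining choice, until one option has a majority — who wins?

Round 1: Z 429, W 141, X 317, Y 173. Eliminate W.
Round 2: Z 429, X 317, Y 314. Eliminate Y.
Round 3: Z 570, X 490. Z has a majority.

Z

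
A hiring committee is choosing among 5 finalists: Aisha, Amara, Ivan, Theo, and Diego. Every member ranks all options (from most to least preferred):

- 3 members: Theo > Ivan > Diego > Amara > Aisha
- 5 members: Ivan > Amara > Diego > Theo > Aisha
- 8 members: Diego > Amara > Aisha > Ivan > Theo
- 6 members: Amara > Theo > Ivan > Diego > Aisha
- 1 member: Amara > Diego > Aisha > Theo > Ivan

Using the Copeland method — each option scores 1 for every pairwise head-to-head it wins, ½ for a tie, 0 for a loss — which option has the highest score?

Amara

Aisha: loses to Amara, Ivan, Theo, and Diego → score 0.
Amara: beats Aisha, Ivan, Theo, and Diego → score 4.
Ivan: beats Aisha, Theo, and Diego; loses to Amara → score 3.
Theo: beats Aisha; loses to Amara, Ivan, and Diego → score 1.
Diego: beats Aisha and Theo; loses to Amara and Ivan → score 2.
Amara has the best pairwise record.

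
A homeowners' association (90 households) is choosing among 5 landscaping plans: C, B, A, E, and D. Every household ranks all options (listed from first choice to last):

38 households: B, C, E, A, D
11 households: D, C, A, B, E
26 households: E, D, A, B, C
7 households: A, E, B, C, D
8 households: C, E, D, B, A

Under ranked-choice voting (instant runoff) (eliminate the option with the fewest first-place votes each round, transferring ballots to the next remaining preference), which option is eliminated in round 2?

Round 1: C 8, B 38, A 7, E 26, D 11. Eliminate A.
Round 2: C 8, B 38, E 33, D 11. Eliminate C.

C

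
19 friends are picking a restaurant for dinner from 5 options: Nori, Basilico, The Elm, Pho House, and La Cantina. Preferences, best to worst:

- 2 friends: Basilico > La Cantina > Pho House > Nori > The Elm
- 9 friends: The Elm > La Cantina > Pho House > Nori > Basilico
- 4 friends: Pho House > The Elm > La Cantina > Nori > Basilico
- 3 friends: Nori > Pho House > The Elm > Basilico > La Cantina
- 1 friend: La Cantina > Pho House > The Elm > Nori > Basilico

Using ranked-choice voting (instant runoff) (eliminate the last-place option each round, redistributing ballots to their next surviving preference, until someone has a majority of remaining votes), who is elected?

Round 1: Nori 3, Basilico 2, The Elm 9, Pho House 4, La Cantina 1. Eliminate La Cantina.
Round 2: Nori 3, Basilico 2, The Elm 9, Pho House 5. Eliminate Basilico.
Round 3: Nori 3, The Elm 9, Pho House 7. Eliminate Nori.
Round 4: The Elm 9, Pho House 10. Pho House has a majority.

Pho House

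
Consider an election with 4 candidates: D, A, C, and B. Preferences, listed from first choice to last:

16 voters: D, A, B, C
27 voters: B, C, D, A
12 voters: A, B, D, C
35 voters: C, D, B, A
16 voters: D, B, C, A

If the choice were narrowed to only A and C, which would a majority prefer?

Voters preferring A to C: 28; preferring C to A: 78.
C wins the head-to-head.

C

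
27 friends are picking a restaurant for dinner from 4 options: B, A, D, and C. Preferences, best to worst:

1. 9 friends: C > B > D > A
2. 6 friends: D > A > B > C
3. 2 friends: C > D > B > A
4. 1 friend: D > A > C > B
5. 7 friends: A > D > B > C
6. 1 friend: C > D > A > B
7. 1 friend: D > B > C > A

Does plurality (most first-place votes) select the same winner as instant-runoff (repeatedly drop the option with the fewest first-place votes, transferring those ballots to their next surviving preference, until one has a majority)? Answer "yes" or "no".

Plurality — first-place votes: B 0, A 7, D 8, C 12. Winner: C.
Instant-runoff — R1 B 0, A 7, D 8, C 12 (B out); R2 A 7, D 8, C 12 (A out); R3 D 15, C 12 (D winner). Winner: D.
The two methods disagree.

no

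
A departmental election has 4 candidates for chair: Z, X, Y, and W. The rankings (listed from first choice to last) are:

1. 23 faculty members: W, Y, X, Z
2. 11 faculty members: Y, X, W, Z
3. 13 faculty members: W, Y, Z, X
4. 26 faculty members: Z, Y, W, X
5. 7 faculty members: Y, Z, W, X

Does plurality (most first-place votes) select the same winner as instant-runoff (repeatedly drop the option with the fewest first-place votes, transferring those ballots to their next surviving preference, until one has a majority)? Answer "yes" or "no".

Plurality — first-place votes: Z 26, X 0, Y 18, W 36. Winner: W.
Instant-runoff — R1 Z 26, X 0, Y 18, W 36 (X out); R2 Z 26, Y 18, W 36 (Y out); R3 Z 33, W 47 (W winner). Winner: W.
The two methods agree.

yes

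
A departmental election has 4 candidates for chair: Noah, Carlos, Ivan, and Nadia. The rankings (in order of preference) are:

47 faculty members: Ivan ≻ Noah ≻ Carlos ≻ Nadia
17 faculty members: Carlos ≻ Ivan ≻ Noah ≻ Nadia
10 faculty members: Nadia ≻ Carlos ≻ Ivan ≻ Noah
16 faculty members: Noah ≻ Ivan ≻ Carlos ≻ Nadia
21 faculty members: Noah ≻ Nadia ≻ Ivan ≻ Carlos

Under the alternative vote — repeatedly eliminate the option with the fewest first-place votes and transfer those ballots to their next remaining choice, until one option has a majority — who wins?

Ivan

Round 1: Noah 37, Carlos 17, Ivan 47, Nadia 10. Eliminate Nadia.
Round 2: Noah 37, Carlos 27, Ivan 47. Eliminate Carlos.
Round 3: Noah 37, Ivan 74. Ivan has a majority.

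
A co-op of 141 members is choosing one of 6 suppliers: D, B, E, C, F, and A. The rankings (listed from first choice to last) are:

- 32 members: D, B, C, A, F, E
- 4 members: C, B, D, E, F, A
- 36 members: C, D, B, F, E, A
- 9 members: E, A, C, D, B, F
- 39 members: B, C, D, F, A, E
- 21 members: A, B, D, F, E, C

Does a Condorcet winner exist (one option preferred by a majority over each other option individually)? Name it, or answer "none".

Checking pairwise contests:
C beats D 88–53.
D beats B 77–64.
D beats E 132–9.
B beats C 92–49.
D beats F 141–0.
D beats A 111–30.
Every option loses at least one head-to-head, so there is no Condorcet winner.

none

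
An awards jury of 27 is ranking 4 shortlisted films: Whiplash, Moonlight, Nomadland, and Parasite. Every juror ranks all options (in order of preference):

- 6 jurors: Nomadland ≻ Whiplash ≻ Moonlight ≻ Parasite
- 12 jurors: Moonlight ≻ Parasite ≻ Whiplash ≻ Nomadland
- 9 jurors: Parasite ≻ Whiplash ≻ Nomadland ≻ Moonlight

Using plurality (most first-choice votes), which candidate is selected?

First-place votes: Whiplash 0, Moonlight 12, Nomadland 6, Parasite 9.
Moonlight has the most first-place votes.

Moonlight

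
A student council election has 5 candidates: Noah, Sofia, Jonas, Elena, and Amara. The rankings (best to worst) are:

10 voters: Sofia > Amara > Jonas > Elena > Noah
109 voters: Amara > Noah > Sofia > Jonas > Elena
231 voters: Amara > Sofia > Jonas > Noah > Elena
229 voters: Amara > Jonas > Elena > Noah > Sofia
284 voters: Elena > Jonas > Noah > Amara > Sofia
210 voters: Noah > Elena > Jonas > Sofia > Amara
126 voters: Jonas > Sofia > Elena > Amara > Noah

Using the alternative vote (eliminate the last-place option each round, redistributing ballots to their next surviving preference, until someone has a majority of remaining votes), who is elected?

Elena

Round 1: Noah 210, Sofia 10, Jonas 126, Elena 284, Amara 569. Eliminate Sofia.
Round 2: Noah 210, Jonas 126, Elena 284, Amara 579. Eliminate Jonas.
Round 3: Noah 210, Elena 410, Amara 579. Eliminate Noah.
Round 4: Elena 620, Amara 579. Elena has a majority.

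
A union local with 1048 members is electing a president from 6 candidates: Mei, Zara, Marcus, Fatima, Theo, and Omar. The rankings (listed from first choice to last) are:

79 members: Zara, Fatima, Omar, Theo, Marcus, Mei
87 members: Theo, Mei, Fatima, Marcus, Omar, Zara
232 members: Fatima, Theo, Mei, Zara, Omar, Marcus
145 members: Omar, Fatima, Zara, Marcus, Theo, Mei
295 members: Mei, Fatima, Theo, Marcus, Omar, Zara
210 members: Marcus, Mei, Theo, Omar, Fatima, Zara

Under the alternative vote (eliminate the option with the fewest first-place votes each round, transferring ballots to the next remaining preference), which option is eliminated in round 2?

Round 1: Mei 295, Zara 79, Marcus 210, Fatima 232, Theo 87, Omar 145. Eliminate Zara.
Round 2: Mei 295, Marcus 210, Fatima 311, Theo 87, Omar 145. Eliminate Theo.

Theo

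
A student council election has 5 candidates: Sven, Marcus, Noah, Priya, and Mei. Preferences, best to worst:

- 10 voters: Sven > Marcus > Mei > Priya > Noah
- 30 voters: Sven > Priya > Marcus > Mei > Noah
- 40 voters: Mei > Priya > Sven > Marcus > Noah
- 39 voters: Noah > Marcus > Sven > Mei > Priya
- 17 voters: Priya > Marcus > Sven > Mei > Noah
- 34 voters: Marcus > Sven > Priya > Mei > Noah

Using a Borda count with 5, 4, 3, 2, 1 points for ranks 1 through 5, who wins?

Sven: 10·5 + 30·5 + 40·3 + 39·3 + 17·3 + 34·4 = 624
Marcus: 10·4 + 30·3 + 40·2 + 39·4 + 17·4 + 34·5 = 604
Noah: 10·1 + 30·1 + 40·1 + 39·5 + 17·1 + 34·1 = 326
Priya: 10·2 + 30·4 + 40·4 + 39·1 + 17·5 + 34·3 = 526
Mei: 10·3 + 30·2 + 40·5 + 39·2 + 17·2 + 34·2 = 470
Sven has the highest Borda score (624).

Sven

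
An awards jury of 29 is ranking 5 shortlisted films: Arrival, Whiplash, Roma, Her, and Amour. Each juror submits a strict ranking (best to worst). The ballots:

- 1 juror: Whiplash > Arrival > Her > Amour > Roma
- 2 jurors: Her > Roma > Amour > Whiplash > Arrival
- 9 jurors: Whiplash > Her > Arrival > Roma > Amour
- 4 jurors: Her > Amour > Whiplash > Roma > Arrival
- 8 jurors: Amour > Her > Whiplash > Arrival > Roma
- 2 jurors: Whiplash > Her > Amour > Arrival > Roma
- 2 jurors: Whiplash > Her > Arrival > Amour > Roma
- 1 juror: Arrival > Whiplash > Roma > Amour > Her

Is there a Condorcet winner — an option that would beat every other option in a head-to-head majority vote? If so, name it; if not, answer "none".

Whiplash

Whiplash vs Arrival: 28–1 for Whiplash.
Whiplash vs Roma: 27–2 for Whiplash.
Whiplash vs Her: 15–14 for Whiplash.
Whiplash vs Amour: 15–14 for Whiplash.
Whiplash beats every other option head-to-head.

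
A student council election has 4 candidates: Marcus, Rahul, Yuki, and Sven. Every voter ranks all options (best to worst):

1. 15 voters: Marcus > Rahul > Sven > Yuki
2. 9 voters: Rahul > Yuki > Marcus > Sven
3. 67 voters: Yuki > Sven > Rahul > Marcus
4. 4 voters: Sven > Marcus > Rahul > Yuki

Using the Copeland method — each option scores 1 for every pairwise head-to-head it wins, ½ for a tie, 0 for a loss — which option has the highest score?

Marcus: loses to Rahul, Yuki, and Sven → score 0.
Rahul: beats Marcus; loses to Yuki and Sven → score 1.
Yuki: beats Marcus, Rahul, and Sven → score 3.
Sven: beats Marcus and Rahul; loses to Yuki → score 2.
Yuki has the best pairwise record.

Yuki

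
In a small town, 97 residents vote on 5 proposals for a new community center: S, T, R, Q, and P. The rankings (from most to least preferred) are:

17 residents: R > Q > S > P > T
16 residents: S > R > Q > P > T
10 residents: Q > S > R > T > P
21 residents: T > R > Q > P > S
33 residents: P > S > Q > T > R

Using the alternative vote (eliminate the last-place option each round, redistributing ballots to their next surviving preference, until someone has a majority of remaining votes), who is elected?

P

Round 1: S 16, T 21, R 17, Q 10, P 33. Eliminate Q.
Round 2: S 26, T 21, R 17, P 33. Eliminate R.
Round 3: S 43, T 21, P 33. Eliminate T.
Round 4: S 43, P 54. P has a majority.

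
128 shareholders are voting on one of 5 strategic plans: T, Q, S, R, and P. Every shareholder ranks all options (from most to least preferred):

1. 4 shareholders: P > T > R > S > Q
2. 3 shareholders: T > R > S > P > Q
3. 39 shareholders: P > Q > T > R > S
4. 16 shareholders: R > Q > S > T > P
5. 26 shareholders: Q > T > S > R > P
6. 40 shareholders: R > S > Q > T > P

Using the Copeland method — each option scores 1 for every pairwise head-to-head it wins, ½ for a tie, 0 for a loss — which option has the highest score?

T: beats S, R, and P; loses to Q → score 3.
Q: beats T, S, R, and P → score 4.
S: beats P; loses to T, Q, and R → score 1.
R: beats S and P; loses to T and Q → score 2.
P: loses to T, Q, S, and R → score 0.
Q has the best pairwise record.

Q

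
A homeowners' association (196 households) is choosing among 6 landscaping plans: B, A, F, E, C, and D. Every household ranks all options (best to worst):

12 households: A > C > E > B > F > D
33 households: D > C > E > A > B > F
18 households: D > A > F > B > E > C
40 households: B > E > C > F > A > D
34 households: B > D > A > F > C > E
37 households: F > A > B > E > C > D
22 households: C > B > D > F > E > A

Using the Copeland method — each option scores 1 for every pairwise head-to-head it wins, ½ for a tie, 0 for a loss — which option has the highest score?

B

B: beats F, E, C, and D; loses to A → score 4.
A: beats B, E, and C; loses to F and D → score 3.
F: beats A and E; loses to B, C, and D → score 2.
E: loses to B, A, F, C, and D → score 0.
C: beats F, E, and D; loses to B and A → score 3.
D: beats A, F, and E; loses to B and C → score 3.
B has the best pairwise record.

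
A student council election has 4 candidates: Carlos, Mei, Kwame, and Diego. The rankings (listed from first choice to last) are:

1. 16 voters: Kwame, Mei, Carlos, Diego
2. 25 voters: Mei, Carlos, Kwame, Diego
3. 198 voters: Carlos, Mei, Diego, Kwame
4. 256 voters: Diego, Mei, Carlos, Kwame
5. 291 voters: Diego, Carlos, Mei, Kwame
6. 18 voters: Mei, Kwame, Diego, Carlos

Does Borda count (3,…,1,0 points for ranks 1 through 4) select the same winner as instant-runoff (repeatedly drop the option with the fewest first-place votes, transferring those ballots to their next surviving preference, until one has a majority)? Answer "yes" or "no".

yes

Borda — scores: Carlos 1498, Mei 1360, Kwame 109, Diego 1857. Winner: Diego.
Instant-runoff — R1 Carlos 198, Mei 43, Kwame 16, Diego 547 (Diego winner). Winner: Diego.
The two methods agree.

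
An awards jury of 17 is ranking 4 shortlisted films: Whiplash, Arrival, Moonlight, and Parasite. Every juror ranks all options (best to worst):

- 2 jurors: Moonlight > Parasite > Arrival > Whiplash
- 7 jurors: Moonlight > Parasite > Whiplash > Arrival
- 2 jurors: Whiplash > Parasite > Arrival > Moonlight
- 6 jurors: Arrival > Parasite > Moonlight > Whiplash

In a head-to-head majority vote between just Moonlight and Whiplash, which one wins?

Voters preferring Moonlight to Whiplash: 15; preferring Whiplash to Moonlight: 2.
Moonlight wins the head-to-head.

Moonlight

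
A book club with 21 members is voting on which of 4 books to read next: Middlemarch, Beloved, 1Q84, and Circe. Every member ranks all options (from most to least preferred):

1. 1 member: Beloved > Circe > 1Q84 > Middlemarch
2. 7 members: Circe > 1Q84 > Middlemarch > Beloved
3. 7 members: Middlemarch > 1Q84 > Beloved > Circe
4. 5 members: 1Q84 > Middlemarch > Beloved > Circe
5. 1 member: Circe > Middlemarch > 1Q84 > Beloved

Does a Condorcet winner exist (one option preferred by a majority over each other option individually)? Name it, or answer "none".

1Q84

1Q84 vs Middlemarch: 13–8 for 1Q84.
1Q84 vs Beloved: 20–1 for 1Q84.
1Q84 vs Circe: 12–9 for 1Q84.
1Q84 beats every other option head-to-head.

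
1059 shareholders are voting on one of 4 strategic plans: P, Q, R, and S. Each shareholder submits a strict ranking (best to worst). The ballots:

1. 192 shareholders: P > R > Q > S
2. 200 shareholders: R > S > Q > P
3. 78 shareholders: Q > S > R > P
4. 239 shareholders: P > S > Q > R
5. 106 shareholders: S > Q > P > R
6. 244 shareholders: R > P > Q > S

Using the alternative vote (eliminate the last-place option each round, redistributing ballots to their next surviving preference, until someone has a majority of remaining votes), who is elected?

Round 1: P 431, Q 78, R 444, S 106. Eliminate Q.
Round 2: P 431, R 444, S 184. Eliminate S.
Round 3: P 537, R 522. P has a majority.

P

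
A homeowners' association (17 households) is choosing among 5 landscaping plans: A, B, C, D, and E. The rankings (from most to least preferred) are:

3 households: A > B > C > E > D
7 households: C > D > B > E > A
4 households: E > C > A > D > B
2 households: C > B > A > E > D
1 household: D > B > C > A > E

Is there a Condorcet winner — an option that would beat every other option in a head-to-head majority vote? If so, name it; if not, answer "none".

C vs A: 14–3 for C.
C vs B: 13–4 for C.
C vs D: 16–1 for C.
C vs E: 13–4 for C.
C beats every other option head-to-head.

C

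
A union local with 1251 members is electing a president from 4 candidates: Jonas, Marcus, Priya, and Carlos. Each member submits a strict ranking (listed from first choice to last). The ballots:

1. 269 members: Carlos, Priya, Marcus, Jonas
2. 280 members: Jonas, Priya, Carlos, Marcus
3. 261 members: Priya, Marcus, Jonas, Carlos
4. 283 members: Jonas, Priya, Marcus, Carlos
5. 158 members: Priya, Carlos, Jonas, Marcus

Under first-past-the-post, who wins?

Jonas

First-place votes: Jonas 563, Marcus 0, Priya 419, Carlos 269.
Jonas has the most first-place votes.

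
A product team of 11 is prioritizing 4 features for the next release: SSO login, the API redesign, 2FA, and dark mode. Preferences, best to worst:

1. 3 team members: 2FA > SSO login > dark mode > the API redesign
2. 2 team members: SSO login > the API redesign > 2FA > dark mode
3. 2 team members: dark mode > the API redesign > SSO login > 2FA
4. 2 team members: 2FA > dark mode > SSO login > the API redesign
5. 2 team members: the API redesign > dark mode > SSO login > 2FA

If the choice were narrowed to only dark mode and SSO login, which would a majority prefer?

dark mode

Voters preferring dark mode to SSO login: 6; preferring SSO login to dark mode: 5.
dark mode wins the head-to-head.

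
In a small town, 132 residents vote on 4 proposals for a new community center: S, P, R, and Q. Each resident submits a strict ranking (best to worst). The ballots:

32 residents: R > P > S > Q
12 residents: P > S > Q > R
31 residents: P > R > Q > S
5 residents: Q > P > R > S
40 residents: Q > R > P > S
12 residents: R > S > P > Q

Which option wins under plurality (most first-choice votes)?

Q

First-place votes: S 0, P 43, R 44, Q 45.
Q has the most first-place votes.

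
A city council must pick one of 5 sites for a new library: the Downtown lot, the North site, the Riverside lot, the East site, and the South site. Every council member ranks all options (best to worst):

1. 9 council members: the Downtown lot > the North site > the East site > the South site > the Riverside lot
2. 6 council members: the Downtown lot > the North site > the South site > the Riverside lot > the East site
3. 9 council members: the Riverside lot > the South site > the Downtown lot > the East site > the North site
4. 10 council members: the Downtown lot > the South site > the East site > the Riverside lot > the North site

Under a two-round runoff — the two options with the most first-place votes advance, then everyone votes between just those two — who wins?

the Downtown lot

Round 1 first-place votes: the Downtown lot 25, the North site 0, the Riverside lot 9, the East site 0, the South site 0.
the Downtown lot and the Riverside lot advance.
Runoff: the Downtown lot is preferred to the Riverside lot by 25 voters; the Riverside lot by 9.
the Downtown lot wins the runoff.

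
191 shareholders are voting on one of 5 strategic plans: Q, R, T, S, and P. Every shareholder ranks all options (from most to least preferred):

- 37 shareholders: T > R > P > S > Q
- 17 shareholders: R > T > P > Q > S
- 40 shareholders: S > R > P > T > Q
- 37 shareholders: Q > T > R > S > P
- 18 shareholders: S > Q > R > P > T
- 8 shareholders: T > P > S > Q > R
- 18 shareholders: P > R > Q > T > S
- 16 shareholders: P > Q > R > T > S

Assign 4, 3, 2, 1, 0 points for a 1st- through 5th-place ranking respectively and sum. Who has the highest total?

R

Q: 37·0 + 17·1 + 40·0 + 37·4 + 18·3 + 8·1 + 18·2 + 16·3 = 311
R: 37·3 + 17·4 + 40·3 + 37·2 + 18·2 + 8·0 + 18·3 + 16·2 = 495
T: 37·4 + 17·3 + 40·1 + 37·3 + 18·0 + 8·4 + 18·1 + 16·1 = 416
S: 37·1 + 17·0 + 40·4 + 37·1 + 18·4 + 8·2 + 18·0 + 16·0 = 322
P: 37·2 + 17·2 + 40·2 + 37·0 + 18·1 + 8·3 + 18·4 + 16·4 = 366
R has the highest Borda score (495).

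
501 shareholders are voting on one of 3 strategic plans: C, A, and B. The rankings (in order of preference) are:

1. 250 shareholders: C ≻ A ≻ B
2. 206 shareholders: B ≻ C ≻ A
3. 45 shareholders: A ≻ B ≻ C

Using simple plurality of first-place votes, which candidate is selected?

First-place votes: C 250, A 45, B 206.
C has the most first-place votes.

C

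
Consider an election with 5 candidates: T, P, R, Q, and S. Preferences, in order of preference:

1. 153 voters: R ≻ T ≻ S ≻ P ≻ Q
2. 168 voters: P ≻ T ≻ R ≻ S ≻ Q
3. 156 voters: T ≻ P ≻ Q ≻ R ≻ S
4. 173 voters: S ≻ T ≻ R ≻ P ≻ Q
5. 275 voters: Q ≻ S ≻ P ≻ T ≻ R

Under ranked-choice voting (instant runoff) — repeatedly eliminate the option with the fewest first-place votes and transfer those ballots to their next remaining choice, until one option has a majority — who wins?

Round 1: T 156, P 168, R 153, Q 275, S 173. Eliminate R.
Round 2: T 309, P 168, Q 275, S 173. Eliminate P.
Round 3: T 477, Q 275, S 173. T has a majority.

T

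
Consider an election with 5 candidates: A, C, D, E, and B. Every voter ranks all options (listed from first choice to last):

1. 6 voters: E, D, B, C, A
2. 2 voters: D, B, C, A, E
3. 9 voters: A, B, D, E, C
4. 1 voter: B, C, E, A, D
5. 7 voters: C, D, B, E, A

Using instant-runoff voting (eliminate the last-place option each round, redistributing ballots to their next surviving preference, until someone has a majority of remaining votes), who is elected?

Round 1: A 9, C 7, D 2, E 6, B 1. Eliminate B.
Round 2: A 9, C 8, D 2, E 6. Eliminate D.
Round 3: A 9, C 10, E 6. Eliminate E.
Round 4: A 9, C 16. C has a majority.

C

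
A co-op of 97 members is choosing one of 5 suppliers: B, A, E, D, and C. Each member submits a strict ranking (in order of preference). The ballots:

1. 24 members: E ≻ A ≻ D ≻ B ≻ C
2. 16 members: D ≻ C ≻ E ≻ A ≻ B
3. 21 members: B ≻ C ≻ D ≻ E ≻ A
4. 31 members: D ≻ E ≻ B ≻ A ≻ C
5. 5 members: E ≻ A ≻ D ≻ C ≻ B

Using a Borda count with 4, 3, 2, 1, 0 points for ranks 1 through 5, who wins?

D

B: 24·1 + 16·0 + 21·4 + 31·2 + 5·0 = 170
A: 24·3 + 16·1 + 21·0 + 31·1 + 5·3 = 134
E: 24·4 + 16·2 + 21·1 + 31·3 + 5·4 = 262
D: 24·2 + 16·4 + 21·2 + 31·4 + 5·2 = 288
C: 24·0 + 16·3 + 21·3 + 31·0 + 5·1 = 116
D has the highest Borda score (288).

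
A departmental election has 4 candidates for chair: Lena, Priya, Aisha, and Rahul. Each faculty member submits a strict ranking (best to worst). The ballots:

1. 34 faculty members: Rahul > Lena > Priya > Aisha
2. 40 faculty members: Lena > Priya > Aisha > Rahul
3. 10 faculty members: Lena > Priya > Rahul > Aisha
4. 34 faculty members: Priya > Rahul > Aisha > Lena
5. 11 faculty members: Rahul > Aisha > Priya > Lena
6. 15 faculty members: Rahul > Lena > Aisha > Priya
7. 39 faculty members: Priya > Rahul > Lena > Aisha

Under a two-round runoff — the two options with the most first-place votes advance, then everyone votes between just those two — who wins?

Round 1 first-place votes: Lena 50, Priya 73, Aisha 0, Rahul 60.
Priya and Rahul advance.
Runoff: Priya is preferred to Rahul by 123 voters; Rahul by 60.
Priya wins the runoff.

Priya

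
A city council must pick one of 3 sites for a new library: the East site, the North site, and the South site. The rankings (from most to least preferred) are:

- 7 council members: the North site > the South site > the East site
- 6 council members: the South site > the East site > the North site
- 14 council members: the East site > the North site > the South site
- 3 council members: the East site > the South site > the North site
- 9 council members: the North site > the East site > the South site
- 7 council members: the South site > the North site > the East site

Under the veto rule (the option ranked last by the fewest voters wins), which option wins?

Last-place votes: the East site 14, the North site 9, the South site 23.
the North site is ranked last by the fewest voters, so the North site wins.

the North site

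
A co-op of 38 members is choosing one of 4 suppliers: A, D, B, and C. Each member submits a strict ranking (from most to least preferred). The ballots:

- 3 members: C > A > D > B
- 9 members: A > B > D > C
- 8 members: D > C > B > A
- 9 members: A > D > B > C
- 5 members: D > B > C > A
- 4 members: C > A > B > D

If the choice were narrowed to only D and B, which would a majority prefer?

Voters preferring D to B: 25; preferring B to D: 13.
D wins the head-to-head.

D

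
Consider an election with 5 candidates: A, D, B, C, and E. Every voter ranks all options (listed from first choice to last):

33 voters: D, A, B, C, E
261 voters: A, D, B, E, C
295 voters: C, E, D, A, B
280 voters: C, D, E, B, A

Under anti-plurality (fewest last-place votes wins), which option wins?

Last-place votes: A 280, D 0, B 295, C 261, E 33.
D is ranked last by the fewest voters, so D wins.

D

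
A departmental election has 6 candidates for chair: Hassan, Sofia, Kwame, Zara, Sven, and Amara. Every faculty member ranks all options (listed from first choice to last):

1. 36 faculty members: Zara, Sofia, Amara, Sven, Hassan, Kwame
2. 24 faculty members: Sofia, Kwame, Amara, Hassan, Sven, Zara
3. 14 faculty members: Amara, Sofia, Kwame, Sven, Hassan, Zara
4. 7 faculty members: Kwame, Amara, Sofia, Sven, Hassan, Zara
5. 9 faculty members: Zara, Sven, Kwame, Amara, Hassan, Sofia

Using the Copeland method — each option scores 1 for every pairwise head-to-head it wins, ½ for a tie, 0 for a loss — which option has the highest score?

Hassan: ties Zara; loses to Sofia, Kwame, Sven, and Amara → score 0.5.
Sofia: beats Hassan, Kwame, Sven, and Amara; ties Zara → score 4.5.
Kwame: beats Hassan; ties Zara and Sven; loses to Sofia and Amara → score 2.
Zara: ties Hassan, Sofia, Kwame, Sven, and Amara → score 2.5.
Sven: beats Hassan; ties Kwame and Zara; loses to Sofia and Amara → score 2.
Amara: beats Hassan, Kwame, and Sven; ties Zara; loses to Sofia → score 3.5.
Sofia has the best pairwise record.

Sofia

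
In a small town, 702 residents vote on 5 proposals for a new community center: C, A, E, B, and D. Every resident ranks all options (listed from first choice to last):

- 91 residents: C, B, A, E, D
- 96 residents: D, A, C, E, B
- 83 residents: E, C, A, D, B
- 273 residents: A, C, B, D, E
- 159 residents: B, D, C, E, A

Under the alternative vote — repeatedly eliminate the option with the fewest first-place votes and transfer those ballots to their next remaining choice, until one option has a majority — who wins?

Round 1: C 91, A 273, E 83, B 159, D 96. Eliminate E.
Round 2: C 174, A 273, B 159, D 96. Eliminate D.
Round 3: C 174, A 369, B 159. A has a majority.

A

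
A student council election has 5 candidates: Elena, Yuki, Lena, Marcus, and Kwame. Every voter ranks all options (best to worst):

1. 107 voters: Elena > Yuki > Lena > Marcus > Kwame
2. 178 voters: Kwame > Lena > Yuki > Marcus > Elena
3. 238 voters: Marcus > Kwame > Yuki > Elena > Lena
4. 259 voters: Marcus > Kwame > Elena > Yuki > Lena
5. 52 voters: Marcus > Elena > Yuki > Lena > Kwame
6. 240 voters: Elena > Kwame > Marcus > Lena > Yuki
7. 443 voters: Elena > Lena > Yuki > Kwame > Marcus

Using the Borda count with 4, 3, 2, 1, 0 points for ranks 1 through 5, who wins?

Elena

Elena: 107·4 + 178·0 + 238·1 + 259·2 + 52·3 + 240·4 + 443·4 = 4072
Yuki: 107·3 + 178·2 + 238·2 + 259·1 + 52·2 + 240·0 + 443·2 = 2402
Lena: 107·2 + 178·3 + 238·0 + 259·0 + 52·1 + 240·1 + 443·3 = 2369
Marcus: 107·1 + 178·1 + 238·4 + 259·4 + 52·4 + 240·2 + 443·0 = 2961
Kwame: 107·0 + 178·4 + 238·3 + 259·3 + 52·0 + 240·3 + 443·1 = 3366
Elena has the highest Borda score (4072).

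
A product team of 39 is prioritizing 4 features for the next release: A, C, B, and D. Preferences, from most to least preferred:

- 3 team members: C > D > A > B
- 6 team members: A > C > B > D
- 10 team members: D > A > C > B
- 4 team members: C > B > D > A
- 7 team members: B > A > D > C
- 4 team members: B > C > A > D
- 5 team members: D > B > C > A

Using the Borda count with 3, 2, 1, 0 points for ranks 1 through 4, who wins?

A: 3·1 + 6·3 + 10·2 + 4·0 + 7·2 + 4·1 + 5·0 = 59
C: 3·3 + 6·2 + 10·1 + 4·3 + 7·0 + 4·2 + 5·1 = 56
B: 3·0 + 6·1 + 10·0 + 4·2 + 7·3 + 4·3 + 5·2 = 57
D: 3·2 + 6·0 + 10·3 + 4·1 + 7·1 + 4·0 + 5·3 = 62
D has the highest Borda score (62).

D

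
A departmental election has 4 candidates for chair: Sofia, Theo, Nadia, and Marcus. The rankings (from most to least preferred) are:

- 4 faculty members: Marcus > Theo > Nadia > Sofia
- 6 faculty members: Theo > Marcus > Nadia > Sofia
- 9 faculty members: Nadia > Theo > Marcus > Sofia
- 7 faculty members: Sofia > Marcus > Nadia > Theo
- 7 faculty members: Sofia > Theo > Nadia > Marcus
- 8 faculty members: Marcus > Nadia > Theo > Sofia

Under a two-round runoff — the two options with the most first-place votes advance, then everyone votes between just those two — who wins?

Round 1 first-place votes: Sofia 14, Theo 6, Nadia 9, Marcus 12.
Sofia and Marcus advance.
Runoff: Sofia is preferred to Marcus by 14 voters; Marcus by 27.
Marcus wins the runoff.

Marcus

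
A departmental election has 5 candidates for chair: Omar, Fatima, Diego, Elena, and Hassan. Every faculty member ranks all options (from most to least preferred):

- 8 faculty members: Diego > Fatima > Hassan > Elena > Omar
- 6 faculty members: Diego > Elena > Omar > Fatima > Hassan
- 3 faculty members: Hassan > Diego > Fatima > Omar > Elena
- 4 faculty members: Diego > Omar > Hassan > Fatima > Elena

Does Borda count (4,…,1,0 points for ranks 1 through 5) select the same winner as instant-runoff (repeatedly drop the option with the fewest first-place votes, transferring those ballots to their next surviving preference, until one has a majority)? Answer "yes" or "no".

Borda — scores: Omar 27, Fatima 40, Diego 81, Elena 26, Hassan 36. Winner: Diego.
Instant-runoff — R1 Omar 0, Fatima 0, Diego 18, Elena 0, Hassan 3 (Diego winner). Winner: Diego.
The two methods agree.

yes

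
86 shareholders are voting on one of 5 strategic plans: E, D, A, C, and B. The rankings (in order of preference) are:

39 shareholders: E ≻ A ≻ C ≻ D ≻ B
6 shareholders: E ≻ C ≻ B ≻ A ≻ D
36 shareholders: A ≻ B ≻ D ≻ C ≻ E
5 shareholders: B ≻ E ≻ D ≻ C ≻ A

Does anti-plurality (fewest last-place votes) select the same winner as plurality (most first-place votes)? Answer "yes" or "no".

no

Anti-plurality — last-place votes: E 36, D 6, A 5, C 0, B 39. Winner: C.
Plurality — first-place votes: E 45, D 0, A 36, C 0, B 5. Winner: E.
The two methods disagree.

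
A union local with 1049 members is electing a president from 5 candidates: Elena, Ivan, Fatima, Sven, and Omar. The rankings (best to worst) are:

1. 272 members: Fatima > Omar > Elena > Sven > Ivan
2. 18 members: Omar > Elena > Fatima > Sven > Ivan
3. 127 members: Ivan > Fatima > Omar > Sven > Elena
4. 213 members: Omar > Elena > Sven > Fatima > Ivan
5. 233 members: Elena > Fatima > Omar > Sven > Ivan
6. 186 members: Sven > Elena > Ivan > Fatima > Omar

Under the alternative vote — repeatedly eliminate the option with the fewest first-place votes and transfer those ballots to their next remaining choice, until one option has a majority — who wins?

Round 1: Elena 233, Ivan 127, Fatima 272, Sven 186, Omar 231. Eliminate Ivan.
Round 2: Elena 233, Fatima 399, Sven 186, Omar 231. Eliminate Sven.
Round 3: Elena 419, Fatima 399, Omar 231. Eliminate Omar.
Round 4: Elena 650, Fatima 399. Elena has a majority.

Elena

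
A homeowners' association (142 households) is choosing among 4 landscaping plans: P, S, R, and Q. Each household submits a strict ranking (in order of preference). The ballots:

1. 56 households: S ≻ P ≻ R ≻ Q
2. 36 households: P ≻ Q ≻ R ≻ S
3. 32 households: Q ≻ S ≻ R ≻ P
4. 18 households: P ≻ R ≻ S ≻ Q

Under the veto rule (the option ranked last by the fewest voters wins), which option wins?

R

Last-place votes: P 32, S 36, R 0, Q 74.
R is ranked last by the fewest voters, so R wins.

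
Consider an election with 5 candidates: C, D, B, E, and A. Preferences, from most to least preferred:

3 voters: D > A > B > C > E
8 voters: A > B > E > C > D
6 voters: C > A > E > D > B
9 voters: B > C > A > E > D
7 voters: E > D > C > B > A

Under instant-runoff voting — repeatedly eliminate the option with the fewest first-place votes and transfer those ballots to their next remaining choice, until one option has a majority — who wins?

Round 1: C 6, D 3, B 9, E 7, A 8. Eliminate D.
Round 2: C 6, B 9, E 7, A 11. Eliminate C.
Round 3: B 9, E 7, A 17. A has a majority.

A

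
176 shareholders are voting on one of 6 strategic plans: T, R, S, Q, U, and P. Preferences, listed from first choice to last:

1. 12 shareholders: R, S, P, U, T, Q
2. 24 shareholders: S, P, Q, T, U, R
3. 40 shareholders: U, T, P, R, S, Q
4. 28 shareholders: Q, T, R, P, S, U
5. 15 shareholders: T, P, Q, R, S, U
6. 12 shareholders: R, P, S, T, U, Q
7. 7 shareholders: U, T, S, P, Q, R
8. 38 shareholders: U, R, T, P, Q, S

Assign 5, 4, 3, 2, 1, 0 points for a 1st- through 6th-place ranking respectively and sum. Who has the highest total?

T

T: 12·1 + 24·2 + 40·4 + 28·4 + 15·5 + 12·2 + 7·4 + 38·3 = 573
R: 12·5 + 24·0 + 40·2 + 28·3 + 15·2 + 12·5 + 7·0 + 38·4 = 466
S: 12·4 + 24·5 + 40·1 + 28·1 + 15·1 + 12·3 + 7·3 + 38·0 = 308
Q: 12·0 + 24·3 + 40·0 + 28·5 + 15·3 + 12·0 + 7·1 + 38·1 = 302
U: 12·2 + 24·1 + 40·5 + 28·0 + 15·0 + 12·1 + 7·5 + 38·5 = 485
P: 12·3 + 24·4 + 40·3 + 28·2 + 15·4 + 12·4 + 7·2 + 38·2 = 506
T has the highest Borda score (573).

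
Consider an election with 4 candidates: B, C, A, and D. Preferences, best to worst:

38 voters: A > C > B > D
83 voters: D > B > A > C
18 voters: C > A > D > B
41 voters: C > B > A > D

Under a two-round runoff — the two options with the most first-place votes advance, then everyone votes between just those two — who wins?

Round 1 first-place votes: B 0, C 59, A 38, D 83.
D and C advance.
Runoff: D is preferred to C by 83 voters; C by 97.
C wins the runoff.

C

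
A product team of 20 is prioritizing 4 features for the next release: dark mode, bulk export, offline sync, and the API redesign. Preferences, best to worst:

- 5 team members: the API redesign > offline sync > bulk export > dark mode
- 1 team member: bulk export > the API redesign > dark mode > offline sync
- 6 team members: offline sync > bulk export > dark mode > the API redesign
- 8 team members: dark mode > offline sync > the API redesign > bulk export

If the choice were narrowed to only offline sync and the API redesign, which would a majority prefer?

offline sync

Voters preferring offline sync to the API redesign: 14; preferring the API redesign to offline sync: 6.
offline sync wins the head-to-head.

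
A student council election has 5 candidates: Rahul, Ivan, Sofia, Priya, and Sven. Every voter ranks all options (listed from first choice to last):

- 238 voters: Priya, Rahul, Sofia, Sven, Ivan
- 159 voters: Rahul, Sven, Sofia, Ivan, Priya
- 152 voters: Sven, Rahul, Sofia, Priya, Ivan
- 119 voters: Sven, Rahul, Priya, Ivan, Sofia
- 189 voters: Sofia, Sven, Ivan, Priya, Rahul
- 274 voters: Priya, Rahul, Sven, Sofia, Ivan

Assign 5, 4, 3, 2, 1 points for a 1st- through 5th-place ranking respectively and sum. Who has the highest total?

Rahul

Rahul: 238·4 + 159·5 + 152·4 + 119·4 + 189·1 + 274·4 = 4116
Ivan: 238·1 + 159·2 + 152·1 + 119·2 + 189·3 + 274·1 = 1787
Sofia: 238·3 + 159·3 + 152·3 + 119·1 + 189·5 + 274·2 = 3259
Priya: 238·5 + 159·1 + 152·2 + 119·3 + 189·2 + 274·5 = 3758
Sven: 238·2 + 159·4 + 152·5 + 119·5 + 189·4 + 274·3 = 4045
Rahul has the highest Borda score (4116).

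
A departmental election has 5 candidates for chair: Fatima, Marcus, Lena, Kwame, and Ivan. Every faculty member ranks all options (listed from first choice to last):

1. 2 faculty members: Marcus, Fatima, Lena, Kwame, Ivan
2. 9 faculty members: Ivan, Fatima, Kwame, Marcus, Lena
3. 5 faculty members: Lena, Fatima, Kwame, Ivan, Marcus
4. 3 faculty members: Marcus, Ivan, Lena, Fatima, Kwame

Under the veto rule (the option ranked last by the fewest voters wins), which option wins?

Fatima

Last-place votes: Fatima 0, Marcus 5, Lena 9, Kwame 3, Ivan 2.
Fatima is ranked last by the fewest voters, so Fatima wins.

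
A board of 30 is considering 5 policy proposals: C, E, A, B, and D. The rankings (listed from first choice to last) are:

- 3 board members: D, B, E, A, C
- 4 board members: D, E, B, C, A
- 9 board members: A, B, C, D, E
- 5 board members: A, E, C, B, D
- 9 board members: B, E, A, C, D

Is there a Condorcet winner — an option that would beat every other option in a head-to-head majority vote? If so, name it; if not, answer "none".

B

B vs C: 25–5 for B.
B vs E: 21–9 for B.
B vs A: 16–14 for B.
B vs D: 23–7 for B.
B beats every other option head-to-head.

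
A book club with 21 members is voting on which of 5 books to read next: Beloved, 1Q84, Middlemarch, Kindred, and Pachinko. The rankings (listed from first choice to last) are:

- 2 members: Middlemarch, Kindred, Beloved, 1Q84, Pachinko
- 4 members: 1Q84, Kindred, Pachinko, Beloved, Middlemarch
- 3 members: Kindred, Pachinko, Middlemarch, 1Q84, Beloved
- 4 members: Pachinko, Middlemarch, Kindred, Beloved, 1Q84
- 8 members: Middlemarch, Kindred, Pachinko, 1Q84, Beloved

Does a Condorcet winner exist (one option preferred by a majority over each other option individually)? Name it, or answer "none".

none

Checking pairwise contests:
1Q84 beats Beloved 15–6.
Middlemarch beats 1Q84 17–4.
Pachinko beats Middlemarch 11–10.
Middlemarch beats Kindred 14–7.
Kindred beats Pachinko 17–4.
Every option loses at least one head-to-head, so there is no Condorcet winner.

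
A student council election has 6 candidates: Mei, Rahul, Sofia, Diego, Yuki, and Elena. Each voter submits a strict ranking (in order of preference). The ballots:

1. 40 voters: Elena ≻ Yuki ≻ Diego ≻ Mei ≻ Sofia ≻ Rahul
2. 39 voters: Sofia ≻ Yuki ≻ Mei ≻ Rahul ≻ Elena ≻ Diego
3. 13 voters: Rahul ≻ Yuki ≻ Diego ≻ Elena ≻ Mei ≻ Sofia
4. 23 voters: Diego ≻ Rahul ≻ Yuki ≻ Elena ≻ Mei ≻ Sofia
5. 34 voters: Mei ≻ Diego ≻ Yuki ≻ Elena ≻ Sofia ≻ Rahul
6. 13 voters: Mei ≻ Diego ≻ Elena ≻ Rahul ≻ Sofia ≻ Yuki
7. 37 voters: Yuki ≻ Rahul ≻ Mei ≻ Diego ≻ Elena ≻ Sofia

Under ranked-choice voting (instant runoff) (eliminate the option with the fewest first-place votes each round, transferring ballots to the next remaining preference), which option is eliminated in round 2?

Round 1: Mei 47, Rahul 13, Sofia 39, Diego 23, Yuki 37, Elena 40. Eliminate Rahul.
Round 2: Mei 47, Sofia 39, Diego 23, Yuki 50, Elena 40. Eliminate Diego.

Diego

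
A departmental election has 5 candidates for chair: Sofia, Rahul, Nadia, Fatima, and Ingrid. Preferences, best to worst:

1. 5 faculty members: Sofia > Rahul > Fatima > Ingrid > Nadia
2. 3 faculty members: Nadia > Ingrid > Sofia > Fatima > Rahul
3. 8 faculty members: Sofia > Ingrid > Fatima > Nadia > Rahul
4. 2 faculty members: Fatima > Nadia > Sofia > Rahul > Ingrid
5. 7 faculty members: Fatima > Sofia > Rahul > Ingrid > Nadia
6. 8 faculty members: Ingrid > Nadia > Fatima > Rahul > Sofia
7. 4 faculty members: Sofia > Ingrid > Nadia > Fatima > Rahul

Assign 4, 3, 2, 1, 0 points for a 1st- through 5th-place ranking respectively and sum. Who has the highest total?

Sofia: 5·4 + 3·2 + 8·4 + 2·2 + 7·3 + 8·0 + 4·4 = 99
Rahul: 5·3 + 3·0 + 8·0 + 2·1 + 7·2 + 8·1 + 4·0 = 39
Nadia: 5·0 + 3·4 + 8·1 + 2·3 + 7·0 + 8·3 + 4·2 = 58
Fatima: 5·2 + 3·1 + 8·2 + 2·4 + 7·4 + 8·2 + 4·1 = 85
Ingrid: 5·1 + 3·3 + 8·3 + 2·0 + 7·1 + 8·4 + 4·3 = 89
Sofia has the highest Borda score (99).

Sofia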